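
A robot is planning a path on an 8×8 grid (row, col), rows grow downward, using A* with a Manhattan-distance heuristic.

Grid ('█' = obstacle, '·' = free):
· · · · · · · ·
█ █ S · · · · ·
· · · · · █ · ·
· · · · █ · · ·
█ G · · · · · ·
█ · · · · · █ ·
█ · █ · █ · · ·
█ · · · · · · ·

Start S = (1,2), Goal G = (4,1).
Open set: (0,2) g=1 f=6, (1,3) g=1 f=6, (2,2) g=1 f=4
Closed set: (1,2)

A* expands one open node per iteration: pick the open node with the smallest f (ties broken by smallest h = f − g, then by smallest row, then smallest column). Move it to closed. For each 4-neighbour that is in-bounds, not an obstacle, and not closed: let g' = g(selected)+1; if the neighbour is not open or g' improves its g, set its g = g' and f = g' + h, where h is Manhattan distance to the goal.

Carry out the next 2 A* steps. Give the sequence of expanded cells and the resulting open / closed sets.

step 1: expand (2,2) (f=4, h=3) → closed; open now [(0,2) g=1 f=6, (1,3) g=1 f=6, (2,1) g=2 f=4, (2,3) g=2 f=6, (3,2) g=2 f=4]
step 2: expand (2,1) (f=4, h=2) → closed; open now [(0,2) g=1 f=6, (1,3) g=1 f=6, (2,0) g=3 f=6, (2,3) g=2 f=6, (3,1) g=3 f=4, (3,2) g=2 f=4]

order=[(2,2) → (2,1)]; open=[(0,2) g=1 f=6, (1,3) g=1 f=6, (2,0) g=3 f=6, (2,3) g=2 f=6, (3,1) g=3 f=4, (3,2) g=2 f=4]; closed=[(1,2), (2,1), (2,2)]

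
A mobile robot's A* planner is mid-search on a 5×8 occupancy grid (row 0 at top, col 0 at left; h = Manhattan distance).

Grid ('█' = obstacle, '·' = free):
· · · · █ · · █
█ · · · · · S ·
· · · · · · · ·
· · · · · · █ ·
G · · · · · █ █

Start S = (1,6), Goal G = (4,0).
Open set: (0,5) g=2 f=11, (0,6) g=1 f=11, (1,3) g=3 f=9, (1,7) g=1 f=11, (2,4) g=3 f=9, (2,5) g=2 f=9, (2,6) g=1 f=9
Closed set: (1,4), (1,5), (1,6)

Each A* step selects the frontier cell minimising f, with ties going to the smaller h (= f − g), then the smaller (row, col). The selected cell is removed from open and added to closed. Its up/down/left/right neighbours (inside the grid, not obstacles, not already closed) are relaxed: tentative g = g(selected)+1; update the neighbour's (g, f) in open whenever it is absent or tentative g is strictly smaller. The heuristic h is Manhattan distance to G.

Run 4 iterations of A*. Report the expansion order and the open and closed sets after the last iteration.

step 1: expand (1,3) (f=9, h=6) → closed; open now [(0,3) g=4 f=11, (0,5) g=2 f=11, (0,6) g=1 f=11, (1,2) g=4 f=9, (1,7) g=1 f=11, (2,3) g=4 f=9, (2,4) g=3 f=9, (2,5) g=2 f=9, (2,6) g=1 f=9]
step 2: expand (1,2) (f=9, h=5) → closed; open now [(0,2) g=5 f=11, (0,3) g=4 f=11, (0,5) g=2 f=11, (0,6) g=1 f=11, (1,1) g=5 f=9, (1,7) g=1 f=11, (2,2) g=5 f=9, (2,3) g=4 f=9, (2,4) g=3 f=9, (2,5) g=2 f=9, (2,6) g=1 f=9]
step 3: expand (1,1) (f=9, h=4) → closed; open now [(0,1) g=6 f=11, (0,2) g=5 f=11, (0,3) g=4 f=11, (0,5) g=2 f=11, (0,6) g=1 f=11, (1,7) g=1 f=11, (2,1) g=6 f=9, (2,2) g=5 f=9, (2,3) g=4 f=9, (2,4) g=3 f=9, (2,5) g=2 f=9, (2,6) g=1 f=9]
step 4: expand (2,1) (f=9, h=3) → closed; open now [(0,1) g=6 f=11, (0,2) g=5 f=11, (0,3) g=4 f=11, (0,5) g=2 f=11, (0,6) g=1 f=11, (1,7) g=1 f=11, (2,0) g=7 f=9, (2,2) g=5 f=9, (2,3) g=4 f=9, (2,4) g=3 f=9, (2,5) g=2 f=9, (2,6) g=1 f=9, (3,1) g=7 f=9]

order=[(1,3) → (1,2) → (1,1) → (2,1)]; open=[(0,1) g=6 f=11, (0,2) g=5 f=11, (0,3) g=4 f=11, (0,5) g=2 f=11, (0,6) g=1 f=11, (1,7) g=1 f=11, (2,0) g=7 f=9, (2,2) g=5 f=9, (2,3) g=4 f=9, (2,4) g=3 f=9, (2,5) g=2 f=9, (2,6) g=1 f=9, (3,1) g=7 f=9]; closed=[(1,1), (1,2), (1,3), (1,4), (1,5), (1,6), (2,1)]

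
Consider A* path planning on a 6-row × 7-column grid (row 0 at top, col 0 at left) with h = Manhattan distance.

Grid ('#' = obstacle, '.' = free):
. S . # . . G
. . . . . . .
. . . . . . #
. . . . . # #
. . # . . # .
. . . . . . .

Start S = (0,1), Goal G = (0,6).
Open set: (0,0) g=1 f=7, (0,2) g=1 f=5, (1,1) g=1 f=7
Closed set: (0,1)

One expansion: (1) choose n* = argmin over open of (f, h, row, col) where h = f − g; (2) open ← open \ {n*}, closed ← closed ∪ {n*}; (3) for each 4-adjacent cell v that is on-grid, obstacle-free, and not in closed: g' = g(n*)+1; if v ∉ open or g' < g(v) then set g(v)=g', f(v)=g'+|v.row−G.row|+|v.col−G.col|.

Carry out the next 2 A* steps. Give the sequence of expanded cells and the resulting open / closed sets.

step 1: expand (0,2) (f=5, h=4) → closed; open now [(0,0) g=1 f=7, (1,1) g=1 f=7, (1,2) g=2 f=7]
step 2: expand (1,2) (f=7, h=5) → closed; open now [(0,0) g=1 f=7, (1,1) g=1 f=7, (1,3) g=3 f=7, (2,2) g=3 f=9]

order=[(0,2) → (1,2)]; open=[(0,0) g=1 f=7, (1,1) g=1 f=7, (1,3) g=3 f=7, (2,2) g=3 f=9]; closed=[(0,1), (0,2), (1,2)]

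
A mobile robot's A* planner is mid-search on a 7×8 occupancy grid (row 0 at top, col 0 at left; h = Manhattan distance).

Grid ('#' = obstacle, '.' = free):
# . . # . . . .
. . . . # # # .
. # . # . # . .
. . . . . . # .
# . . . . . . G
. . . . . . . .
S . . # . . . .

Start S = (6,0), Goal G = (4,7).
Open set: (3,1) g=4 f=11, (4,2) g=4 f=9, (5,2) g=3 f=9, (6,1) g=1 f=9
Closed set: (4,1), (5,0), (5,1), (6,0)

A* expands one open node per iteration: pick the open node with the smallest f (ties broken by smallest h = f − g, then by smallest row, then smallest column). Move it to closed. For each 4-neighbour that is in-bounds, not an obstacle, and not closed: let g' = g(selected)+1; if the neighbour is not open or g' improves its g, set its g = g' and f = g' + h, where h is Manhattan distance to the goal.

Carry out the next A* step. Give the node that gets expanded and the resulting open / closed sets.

expanded=(4,2); open=[(3,1) g=4 f=11, (3,2) g=5 f=11, (4,3) g=5 f=9, (5,2) g=3 f=9, (6,1) g=1 f=9]; closed=[(4,1), (4,2), (5,0), (5,1), (6,0)]

step 1: expand (4,2) (f=9, h=5) → closed; open now [(3,1) g=4 f=11, (3,2) g=5 f=11, (4,3) g=5 f=9, (5,2) g=3 f=9, (6,1) g=1 f=9]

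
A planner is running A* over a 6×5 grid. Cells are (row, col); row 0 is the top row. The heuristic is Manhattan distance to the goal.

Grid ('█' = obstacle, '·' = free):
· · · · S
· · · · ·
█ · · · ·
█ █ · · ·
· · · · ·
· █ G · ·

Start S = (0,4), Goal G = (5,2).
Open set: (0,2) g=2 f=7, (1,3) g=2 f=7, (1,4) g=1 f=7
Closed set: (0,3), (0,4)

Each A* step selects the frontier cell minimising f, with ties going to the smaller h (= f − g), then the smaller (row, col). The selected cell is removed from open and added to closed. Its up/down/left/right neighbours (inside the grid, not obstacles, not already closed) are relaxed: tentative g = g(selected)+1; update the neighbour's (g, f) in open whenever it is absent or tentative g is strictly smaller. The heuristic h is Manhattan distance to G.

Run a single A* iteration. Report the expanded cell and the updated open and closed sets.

expanded=(0,2); open=[(0,1) g=3 f=9, (1,2) g=3 f=7, (1,3) g=2 f=7, (1,4) g=1 f=7]; closed=[(0,2), (0,3), (0,4)]

step 1: expand (0,2) (f=7, h=5) → closed; open now [(0,1) g=3 f=9, (1,2) g=3 f=7, (1,3) g=2 f=7, (1,4) g=1 f=7]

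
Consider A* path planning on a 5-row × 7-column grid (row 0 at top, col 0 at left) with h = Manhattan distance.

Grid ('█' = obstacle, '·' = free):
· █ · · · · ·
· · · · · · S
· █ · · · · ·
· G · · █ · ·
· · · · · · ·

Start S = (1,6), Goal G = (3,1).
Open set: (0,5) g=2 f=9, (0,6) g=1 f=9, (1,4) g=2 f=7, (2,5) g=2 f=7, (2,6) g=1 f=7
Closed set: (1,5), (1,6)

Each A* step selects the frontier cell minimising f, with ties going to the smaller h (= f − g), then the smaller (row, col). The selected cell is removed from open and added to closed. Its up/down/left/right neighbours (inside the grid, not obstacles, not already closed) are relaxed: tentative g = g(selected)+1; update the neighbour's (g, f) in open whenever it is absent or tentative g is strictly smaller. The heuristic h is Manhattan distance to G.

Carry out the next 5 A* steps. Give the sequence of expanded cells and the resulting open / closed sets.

order=[(1,4) → (1,3) → (1,2) → (1,1) → (2,2)]; open=[(0,2) g=5 f=9, (0,3) g=4 f=9, (0,4) g=3 f=9, (0,5) g=2 f=9, (0,6) g=1 f=9, (1,0) g=6 f=9, (2,3) g=4 f=7, (2,4) g=3 f=7, (2,5) g=2 f=7, (2,6) g=1 f=7, (3,2) g=6 f=7]; closed=[(1,1), (1,2), (1,3), (1,4), (1,5), (1,6), (2,2)]

step 1: expand (1,4) (f=7, h=5) → closed; open now [(0,4) g=3 f=9, (0,5) g=2 f=9, (0,6) g=1 f=9, (1,3) g=3 f=7, (2,4) g=3 f=7, (2,5) g=2 f=7, (2,6) g=1 f=7]
step 2: expand (1,3) (f=7, h=4) → closed; open now [(0,3) g=4 f=9, (0,4) g=3 f=9, (0,5) g=2 f=9, (0,6) g=1 f=9, (1,2) g=4 f=7, (2,3) g=4 f=7, (2,4) g=3 f=7, (2,5) g=2 f=7, (2,6) g=1 f=7]
step 3: expand (1,2) (f=7, h=3) → closed; open now [(0,2) g=5 f=9, (0,3) g=4 f=9, (0,4) g=3 f=9, (0,5) g=2 f=9, (0,6) g=1 f=9, (1,1) g=5 f=7, (2,2) g=5 f=7, (2,3) g=4 f=7, (2,4) g=3 f=7, (2,5) g=2 f=7, (2,6) g=1 f=7]
step 4: expand (1,1) (f=7, h=2) → closed; open now [(0,2) g=5 f=9, (0,3) g=4 f=9, (0,4) g=3 f=9, (0,5) g=2 f=9, (0,6) g=1 f=9, (1,0) g=6 f=9, (2,2) g=5 f=7, (2,3) g=4 f=7, (2,4) g=3 f=7, (2,5) g=2 f=7, (2,6) g=1 f=7]
step 5: expand (2,2) (f=7, h=2) → closed; open now [(0,2) g=5 f=9, (0,3) g=4 f=9, (0,4) g=3 f=9, (0,5) g=2 f=9, (0,6) g=1 f=9, (1,0) g=6 f=9, (2,3) g=4 f=7, (2,4) g=3 f=7, (2,5) g=2 f=7, (2,6) g=1 f=7, (3,2) g=6 f=7]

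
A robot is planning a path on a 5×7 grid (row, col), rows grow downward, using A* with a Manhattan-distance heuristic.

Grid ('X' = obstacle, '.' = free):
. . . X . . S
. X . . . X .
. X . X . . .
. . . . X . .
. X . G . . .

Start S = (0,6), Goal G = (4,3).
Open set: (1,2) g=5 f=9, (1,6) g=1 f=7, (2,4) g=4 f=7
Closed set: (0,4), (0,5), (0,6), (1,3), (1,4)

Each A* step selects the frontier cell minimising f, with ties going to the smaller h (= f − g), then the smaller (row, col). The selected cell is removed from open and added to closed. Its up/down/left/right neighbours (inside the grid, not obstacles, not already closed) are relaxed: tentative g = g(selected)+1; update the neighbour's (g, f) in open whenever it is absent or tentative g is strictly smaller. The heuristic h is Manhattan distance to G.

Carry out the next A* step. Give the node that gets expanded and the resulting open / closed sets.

step 1: expand (2,4) (f=7, h=3) → closed; open now [(1,2) g=5 f=9, (1,6) g=1 f=7, (2,5) g=5 f=9]

expanded=(2,4); open=[(1,2) g=5 f=9, (1,6) g=1 f=7, (2,5) g=5 f=9]; closed=[(0,4), (0,5), (0,6), (1,3), (1,4), (2,4)]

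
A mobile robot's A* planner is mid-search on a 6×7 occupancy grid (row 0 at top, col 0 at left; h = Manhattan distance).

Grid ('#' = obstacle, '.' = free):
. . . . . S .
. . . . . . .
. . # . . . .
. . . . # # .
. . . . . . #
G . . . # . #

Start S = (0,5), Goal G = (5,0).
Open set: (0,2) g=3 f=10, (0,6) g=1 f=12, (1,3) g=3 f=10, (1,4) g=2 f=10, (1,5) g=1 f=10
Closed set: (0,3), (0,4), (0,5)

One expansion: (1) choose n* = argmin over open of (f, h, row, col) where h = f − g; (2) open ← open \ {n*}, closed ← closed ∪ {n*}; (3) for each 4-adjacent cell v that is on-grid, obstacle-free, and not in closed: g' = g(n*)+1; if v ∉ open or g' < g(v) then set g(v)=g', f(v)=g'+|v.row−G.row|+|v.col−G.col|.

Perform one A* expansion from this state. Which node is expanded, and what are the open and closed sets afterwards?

step 1: expand (0,2) (f=10, h=7) → closed; open now [(0,1) g=4 f=10, (0,6) g=1 f=12, (1,2) g=4 f=10, (1,3) g=3 f=10, (1,4) g=2 f=10, (1,5) g=1 f=10]

expanded=(0,2); open=[(0,1) g=4 f=10, (0,6) g=1 f=12, (1,2) g=4 f=10, (1,3) g=3 f=10, (1,4) g=2 f=10, (1,5) g=1 f=10]; closed=[(0,2), (0,3), (0,4), (0,5)]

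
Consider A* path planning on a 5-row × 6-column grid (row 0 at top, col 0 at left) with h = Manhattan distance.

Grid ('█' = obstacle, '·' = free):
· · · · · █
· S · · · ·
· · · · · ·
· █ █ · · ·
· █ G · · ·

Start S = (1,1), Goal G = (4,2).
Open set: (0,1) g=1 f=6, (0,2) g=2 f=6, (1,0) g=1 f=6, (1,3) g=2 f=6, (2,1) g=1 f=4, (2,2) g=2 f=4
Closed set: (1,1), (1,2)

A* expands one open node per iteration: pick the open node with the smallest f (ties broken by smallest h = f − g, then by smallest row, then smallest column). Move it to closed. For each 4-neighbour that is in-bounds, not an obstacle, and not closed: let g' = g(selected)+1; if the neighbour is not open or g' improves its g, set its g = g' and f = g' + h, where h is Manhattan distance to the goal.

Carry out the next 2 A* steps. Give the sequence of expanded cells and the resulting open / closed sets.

order=[(2,2) → (2,1)]; open=[(0,1) g=1 f=6, (0,2) g=2 f=6, (1,0) g=1 f=6, (1,3) g=2 f=6, (2,0) g=2 f=6, (2,3) g=3 f=6]; closed=[(1,1), (1,2), (2,1), (2,2)]

step 1: expand (2,2) (f=4, h=2) → closed; open now [(0,1) g=1 f=6, (0,2) g=2 f=6, (1,0) g=1 f=6, (1,3) g=2 f=6, (2,1) g=1 f=4, (2,3) g=3 f=6]
step 2: expand (2,1) (f=4, h=3) → closed; open now [(0,1) g=1 f=6, (0,2) g=2 f=6, (1,0) g=1 f=6, (1,3) g=2 f=6, (2,0) g=2 f=6, (2,3) g=3 f=6]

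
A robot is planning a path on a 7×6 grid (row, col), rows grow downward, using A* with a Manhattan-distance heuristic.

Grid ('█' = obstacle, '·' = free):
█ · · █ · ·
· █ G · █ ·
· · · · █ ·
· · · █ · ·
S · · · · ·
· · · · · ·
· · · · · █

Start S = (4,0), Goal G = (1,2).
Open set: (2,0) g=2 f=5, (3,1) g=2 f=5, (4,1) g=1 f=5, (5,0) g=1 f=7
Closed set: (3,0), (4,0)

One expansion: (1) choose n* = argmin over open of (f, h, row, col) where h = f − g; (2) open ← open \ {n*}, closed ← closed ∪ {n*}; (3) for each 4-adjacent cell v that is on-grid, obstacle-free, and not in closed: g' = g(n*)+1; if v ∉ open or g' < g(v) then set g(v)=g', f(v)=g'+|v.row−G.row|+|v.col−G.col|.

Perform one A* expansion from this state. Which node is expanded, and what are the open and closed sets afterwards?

step 1: expand (2,0) (f=5, h=3) → closed; open now [(1,0) g=3 f=5, (2,1) g=3 f=5, (3,1) g=2 f=5, (4,1) g=1 f=5, (5,0) g=1 f=7]

expanded=(2,0); open=[(1,0) g=3 f=5, (2,1) g=3 f=5, (3,1) g=2 f=5, (4,1) g=1 f=5, (5,0) g=1 f=7]; closed=[(2,0), (3,0), (4,0)]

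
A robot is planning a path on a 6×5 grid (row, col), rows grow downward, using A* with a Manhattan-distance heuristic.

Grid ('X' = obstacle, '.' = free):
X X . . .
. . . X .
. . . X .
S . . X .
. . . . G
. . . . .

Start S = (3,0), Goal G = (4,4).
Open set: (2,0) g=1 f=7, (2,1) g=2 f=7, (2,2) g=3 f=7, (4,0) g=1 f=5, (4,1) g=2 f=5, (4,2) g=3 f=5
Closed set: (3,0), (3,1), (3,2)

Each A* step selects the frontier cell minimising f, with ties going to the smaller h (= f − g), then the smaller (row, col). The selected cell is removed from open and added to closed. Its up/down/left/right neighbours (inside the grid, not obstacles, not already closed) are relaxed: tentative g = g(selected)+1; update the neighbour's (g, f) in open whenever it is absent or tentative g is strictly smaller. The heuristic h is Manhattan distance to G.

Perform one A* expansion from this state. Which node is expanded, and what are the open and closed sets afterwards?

step 1: expand (4,2) (f=5, h=2) → closed; open now [(2,0) g=1 f=7, (2,1) g=2 f=7, (2,2) g=3 f=7, (4,0) g=1 f=5, (4,1) g=2 f=5, (4,3) g=4 f=5, (5,2) g=4 f=7]

expanded=(4,2); open=[(2,0) g=1 f=7, (2,1) g=2 f=7, (2,2) g=3 f=7, (4,0) g=1 f=5, (4,1) g=2 f=5, (4,3) g=4 f=5, (5,2) g=4 f=7]; closed=[(3,0), (3,1), (3,2), (4,2)]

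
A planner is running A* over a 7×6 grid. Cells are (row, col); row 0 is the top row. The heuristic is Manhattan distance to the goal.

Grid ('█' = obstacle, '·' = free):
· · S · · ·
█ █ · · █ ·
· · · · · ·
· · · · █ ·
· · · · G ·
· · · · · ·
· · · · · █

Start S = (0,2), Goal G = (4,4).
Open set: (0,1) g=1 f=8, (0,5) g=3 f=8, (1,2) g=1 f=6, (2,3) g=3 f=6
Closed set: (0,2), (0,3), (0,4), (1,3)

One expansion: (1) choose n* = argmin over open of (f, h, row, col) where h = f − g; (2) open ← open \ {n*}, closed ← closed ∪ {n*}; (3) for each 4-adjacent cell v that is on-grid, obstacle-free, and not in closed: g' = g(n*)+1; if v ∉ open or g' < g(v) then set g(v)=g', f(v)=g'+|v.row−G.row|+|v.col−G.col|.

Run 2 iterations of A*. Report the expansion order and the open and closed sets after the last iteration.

step 1: expand (2,3) (f=6, h=3) → closed; open now [(0,1) g=1 f=8, (0,5) g=3 f=8, (1,2) g=1 f=6, (2,2) g=4 f=8, (2,4) g=4 f=6, (3,3) g=4 f=6]
step 2: expand (2,4) (f=6, h=2) → closed; open now [(0,1) g=1 f=8, (0,5) g=3 f=8, (1,2) g=1 f=6, (2,2) g=4 f=8, (2,5) g=5 f=8, (3,3) g=4 f=6]

order=[(2,3) → (2,4)]; open=[(0,1) g=1 f=8, (0,5) g=3 f=8, (1,2) g=1 f=6, (2,2) g=4 f=8, (2,5) g=5 f=8, (3,3) g=4 f=6]; closed=[(0,2), (0,3), (0,4), (1,3), (2,3), (2,4)]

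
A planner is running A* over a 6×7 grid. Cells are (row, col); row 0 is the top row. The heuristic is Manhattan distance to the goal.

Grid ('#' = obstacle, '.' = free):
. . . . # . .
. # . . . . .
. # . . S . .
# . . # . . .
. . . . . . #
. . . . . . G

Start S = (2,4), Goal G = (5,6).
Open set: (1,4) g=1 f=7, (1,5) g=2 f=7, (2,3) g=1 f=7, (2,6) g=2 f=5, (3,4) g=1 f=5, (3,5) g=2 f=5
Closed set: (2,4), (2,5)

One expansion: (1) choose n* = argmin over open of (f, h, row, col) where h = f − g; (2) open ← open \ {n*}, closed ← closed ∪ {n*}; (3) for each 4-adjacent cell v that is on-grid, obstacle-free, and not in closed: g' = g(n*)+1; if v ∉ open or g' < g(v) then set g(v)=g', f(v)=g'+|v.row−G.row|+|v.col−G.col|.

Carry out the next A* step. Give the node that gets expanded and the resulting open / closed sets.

expanded=(2,6); open=[(1,4) g=1 f=7, (1,5) g=2 f=7, (1,6) g=3 f=7, (2,3) g=1 f=7, (3,4) g=1 f=5, (3,5) g=2 f=5, (3,6) g=3 f=5]; closed=[(2,4), (2,5), (2,6)]

step 1: expand (2,6) (f=5, h=3) → closed; open now [(1,4) g=1 f=7, (1,5) g=2 f=7, (1,6) g=3 f=7, (2,3) g=1 f=7, (3,4) g=1 f=5, (3,5) g=2 f=5, (3,6) g=3 f=5]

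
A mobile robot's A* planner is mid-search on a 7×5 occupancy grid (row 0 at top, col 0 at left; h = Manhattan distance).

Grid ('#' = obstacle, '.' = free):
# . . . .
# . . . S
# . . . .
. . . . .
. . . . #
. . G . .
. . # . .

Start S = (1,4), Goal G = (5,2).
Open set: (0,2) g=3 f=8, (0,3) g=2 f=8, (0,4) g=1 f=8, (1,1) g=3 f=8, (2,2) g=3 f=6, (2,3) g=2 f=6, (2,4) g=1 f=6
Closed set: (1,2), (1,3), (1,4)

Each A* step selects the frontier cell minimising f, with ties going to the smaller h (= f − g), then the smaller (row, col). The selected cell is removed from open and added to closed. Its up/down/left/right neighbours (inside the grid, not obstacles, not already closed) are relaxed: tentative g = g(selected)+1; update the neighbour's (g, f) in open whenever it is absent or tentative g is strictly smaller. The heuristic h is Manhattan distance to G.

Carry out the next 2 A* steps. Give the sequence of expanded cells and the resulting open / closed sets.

step 1: expand (2,2) (f=6, h=3) → closed; open now [(0,2) g=3 f=8, (0,3) g=2 f=8, (0,4) g=1 f=8, (1,1) g=3 f=8, (2,1) g=4 f=8, (2,3) g=2 f=6, (2,4) g=1 f=6, (3,2) g=4 f=6]
step 2: expand (3,2) (f=6, h=2) → closed; open now [(0,2) g=3 f=8, (0,3) g=2 f=8, (0,4) g=1 f=8, (1,1) g=3 f=8, (2,1) g=4 f=8, (2,3) g=2 f=6, (2,4) g=1 f=6, (3,1) g=5 f=8, (3,3) g=5 f=8, (4,2) g=5 f=6]

order=[(2,2) → (3,2)]; open=[(0,2) g=3 f=8, (0,3) g=2 f=8, (0,4) g=1 f=8, (1,1) g=3 f=8, (2,1) g=4 f=8, (2,3) g=2 f=6, (2,4) g=1 f=6, (3,1) g=5 f=8, (3,3) g=5 f=8, (4,2) g=5 f=6]; closed=[(1,2), (1,3), (1,4), (2,2), (3,2)]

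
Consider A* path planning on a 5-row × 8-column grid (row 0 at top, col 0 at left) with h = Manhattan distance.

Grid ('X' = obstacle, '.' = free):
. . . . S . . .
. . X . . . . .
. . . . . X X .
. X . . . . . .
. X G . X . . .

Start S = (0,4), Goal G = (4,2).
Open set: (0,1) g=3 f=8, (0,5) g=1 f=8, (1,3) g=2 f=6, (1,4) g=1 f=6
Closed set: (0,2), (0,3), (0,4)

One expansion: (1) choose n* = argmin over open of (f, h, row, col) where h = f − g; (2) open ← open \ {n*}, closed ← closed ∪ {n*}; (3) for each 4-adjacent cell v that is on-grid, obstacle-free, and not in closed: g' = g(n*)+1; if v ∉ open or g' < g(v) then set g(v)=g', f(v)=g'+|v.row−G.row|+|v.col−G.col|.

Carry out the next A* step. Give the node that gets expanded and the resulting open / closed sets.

expanded=(1,3); open=[(0,1) g=3 f=8, (0,5) g=1 f=8, (1,4) g=1 f=6, (2,3) g=3 f=6]; closed=[(0,2), (0,3), (0,4), (1,3)]

step 1: expand (1,3) (f=6, h=4) → closed; open now [(0,1) g=3 f=8, (0,5) g=1 f=8, (1,4) g=1 f=6, (2,3) g=3 f=6]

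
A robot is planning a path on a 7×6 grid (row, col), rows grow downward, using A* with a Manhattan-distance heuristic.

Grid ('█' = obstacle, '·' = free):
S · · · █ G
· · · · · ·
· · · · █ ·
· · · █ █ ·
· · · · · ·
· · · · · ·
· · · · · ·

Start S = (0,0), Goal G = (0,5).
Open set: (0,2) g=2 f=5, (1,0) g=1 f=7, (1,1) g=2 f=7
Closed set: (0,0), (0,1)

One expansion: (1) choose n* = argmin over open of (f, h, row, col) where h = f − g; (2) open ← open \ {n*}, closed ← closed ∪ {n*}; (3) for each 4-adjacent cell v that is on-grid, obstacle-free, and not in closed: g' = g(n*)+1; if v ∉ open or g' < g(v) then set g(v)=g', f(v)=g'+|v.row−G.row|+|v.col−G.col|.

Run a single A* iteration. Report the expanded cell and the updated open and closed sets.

step 1: expand (0,2) (f=5, h=3) → closed; open now [(0,3) g=3 f=5, (1,0) g=1 f=7, (1,1) g=2 f=7, (1,2) g=3 f=7]

expanded=(0,2); open=[(0,3) g=3 f=5, (1,0) g=1 f=7, (1,1) g=2 f=7, (1,2) g=3 f=7]; closed=[(0,0), (0,1), (0,2)]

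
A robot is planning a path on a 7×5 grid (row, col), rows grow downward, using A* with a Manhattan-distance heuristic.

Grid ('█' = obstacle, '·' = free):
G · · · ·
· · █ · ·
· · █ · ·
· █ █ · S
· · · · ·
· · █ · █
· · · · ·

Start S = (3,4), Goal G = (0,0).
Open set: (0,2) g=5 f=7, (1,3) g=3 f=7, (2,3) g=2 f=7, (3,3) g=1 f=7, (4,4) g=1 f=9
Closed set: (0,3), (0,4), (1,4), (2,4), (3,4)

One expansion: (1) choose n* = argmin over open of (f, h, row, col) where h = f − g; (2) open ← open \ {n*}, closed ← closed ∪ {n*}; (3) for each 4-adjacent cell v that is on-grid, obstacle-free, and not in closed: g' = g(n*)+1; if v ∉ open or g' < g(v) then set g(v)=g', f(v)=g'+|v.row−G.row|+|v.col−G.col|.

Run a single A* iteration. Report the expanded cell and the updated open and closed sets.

expanded=(0,2); open=[(0,1) g=6 f=7, (1,3) g=3 f=7, (2,3) g=2 f=7, (3,3) g=1 f=7, (4,4) g=1 f=9]; closed=[(0,2), (0,3), (0,4), (1,4), (2,4), (3,4)]

step 1: expand (0,2) (f=7, h=2) → closed; open now [(0,1) g=6 f=7, (1,3) g=3 f=7, (2,3) g=2 f=7, (3,3) g=1 f=7, (4,4) g=1 f=9]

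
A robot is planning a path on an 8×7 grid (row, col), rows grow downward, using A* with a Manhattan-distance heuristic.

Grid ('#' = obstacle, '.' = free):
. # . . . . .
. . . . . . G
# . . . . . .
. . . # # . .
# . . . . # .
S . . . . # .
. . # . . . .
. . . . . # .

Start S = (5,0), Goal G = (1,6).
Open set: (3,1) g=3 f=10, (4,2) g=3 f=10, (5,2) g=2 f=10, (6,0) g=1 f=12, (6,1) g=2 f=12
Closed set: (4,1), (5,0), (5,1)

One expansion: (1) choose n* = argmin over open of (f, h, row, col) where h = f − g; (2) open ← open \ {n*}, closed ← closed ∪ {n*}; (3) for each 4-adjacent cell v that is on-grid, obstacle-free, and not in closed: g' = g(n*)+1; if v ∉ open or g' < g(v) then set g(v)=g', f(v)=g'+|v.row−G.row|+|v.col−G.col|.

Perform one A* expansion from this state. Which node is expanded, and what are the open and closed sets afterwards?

expanded=(3,1); open=[(2,1) g=4 f=10, (3,0) g=4 f=12, (3,2) g=4 f=10, (4,2) g=3 f=10, (5,2) g=2 f=10, (6,0) g=1 f=12, (6,1) g=2 f=12]; closed=[(3,1), (4,1), (5,0), (5,1)]

step 1: expand (3,1) (f=10, h=7) → closed; open now [(2,1) g=4 f=10, (3,0) g=4 f=12, (3,2) g=4 f=10, (4,2) g=3 f=10, (5,2) g=2 f=10, (6,0) g=1 f=12, (6,1) g=2 f=12]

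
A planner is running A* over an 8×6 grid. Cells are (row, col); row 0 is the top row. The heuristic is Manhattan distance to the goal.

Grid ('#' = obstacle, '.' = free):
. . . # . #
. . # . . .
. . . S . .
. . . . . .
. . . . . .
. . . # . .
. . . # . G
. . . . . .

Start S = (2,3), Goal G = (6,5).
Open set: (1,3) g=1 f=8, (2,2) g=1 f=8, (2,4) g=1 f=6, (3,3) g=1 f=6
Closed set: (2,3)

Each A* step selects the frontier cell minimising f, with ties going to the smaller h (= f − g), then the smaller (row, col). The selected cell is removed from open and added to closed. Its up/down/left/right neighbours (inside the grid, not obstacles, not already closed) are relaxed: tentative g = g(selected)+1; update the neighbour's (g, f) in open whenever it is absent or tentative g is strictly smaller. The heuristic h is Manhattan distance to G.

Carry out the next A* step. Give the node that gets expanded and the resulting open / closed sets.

step 1: expand (2,4) (f=6, h=5) → closed; open now [(1,3) g=1 f=8, (1,4) g=2 f=8, (2,2) g=1 f=8, (2,5) g=2 f=6, (3,3) g=1 f=6, (3,4) g=2 f=6]

expanded=(2,4); open=[(1,3) g=1 f=8, (1,4) g=2 f=8, (2,2) g=1 f=8, (2,5) g=2 f=6, (3,3) g=1 f=6, (3,4) g=2 f=6]; closed=[(2,3), (2,4)]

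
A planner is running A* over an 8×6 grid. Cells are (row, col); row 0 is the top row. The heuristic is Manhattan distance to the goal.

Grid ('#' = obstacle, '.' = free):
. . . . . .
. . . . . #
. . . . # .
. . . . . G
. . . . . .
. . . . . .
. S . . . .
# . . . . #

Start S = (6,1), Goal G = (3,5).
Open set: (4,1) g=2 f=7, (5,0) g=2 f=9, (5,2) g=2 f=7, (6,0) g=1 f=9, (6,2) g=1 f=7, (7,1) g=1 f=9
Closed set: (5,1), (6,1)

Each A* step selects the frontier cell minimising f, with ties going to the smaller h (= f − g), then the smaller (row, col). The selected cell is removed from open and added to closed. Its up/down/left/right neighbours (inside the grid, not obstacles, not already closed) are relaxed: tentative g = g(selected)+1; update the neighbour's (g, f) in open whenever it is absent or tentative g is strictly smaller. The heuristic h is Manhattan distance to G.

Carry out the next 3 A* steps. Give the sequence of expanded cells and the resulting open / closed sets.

order=[(4,1) → (3,1) → (3,2)]; open=[(2,1) g=4 f=9, (2,2) g=5 f=9, (3,0) g=4 f=9, (3,3) g=5 f=7, (4,0) g=3 f=9, (4,2) g=3 f=7, (5,0) g=2 f=9, (5,2) g=2 f=7, (6,0) g=1 f=9, (6,2) g=1 f=7, (7,1) g=1 f=9]; closed=[(3,1), (3,2), (4,1), (5,1), (6,1)]

step 1: expand (4,1) (f=7, h=5) → closed; open now [(3,1) g=3 f=7, (4,0) g=3 f=9, (4,2) g=3 f=7, (5,0) g=2 f=9, (5,2) g=2 f=7, (6,0) g=1 f=9, (6,2) g=1 f=7, (7,1) g=1 f=9]
step 2: expand (3,1) (f=7, h=4) → closed; open now [(2,1) g=4 f=9, (3,0) g=4 f=9, (3,2) g=4 f=7, (4,0) g=3 f=9, (4,2) g=3 f=7, (5,0) g=2 f=9, (5,2) g=2 f=7, (6,0) g=1 f=9, (6,2) g=1 f=7, (7,1) g=1 f=9]
step 3: expand (3,2) (f=7, h=3) → closed; open now [(2,1) g=4 f=9, (2,2) g=5 f=9, (3,0) g=4 f=9, (3,3) g=5 f=7, (4,0) g=3 f=9, (4,2) g=3 f=7, (5,0) g=2 f=9, (5,2) g=2 f=7, (6,0) g=1 f=9, (6,2) g=1 f=7, (7,1) g=1 f=9]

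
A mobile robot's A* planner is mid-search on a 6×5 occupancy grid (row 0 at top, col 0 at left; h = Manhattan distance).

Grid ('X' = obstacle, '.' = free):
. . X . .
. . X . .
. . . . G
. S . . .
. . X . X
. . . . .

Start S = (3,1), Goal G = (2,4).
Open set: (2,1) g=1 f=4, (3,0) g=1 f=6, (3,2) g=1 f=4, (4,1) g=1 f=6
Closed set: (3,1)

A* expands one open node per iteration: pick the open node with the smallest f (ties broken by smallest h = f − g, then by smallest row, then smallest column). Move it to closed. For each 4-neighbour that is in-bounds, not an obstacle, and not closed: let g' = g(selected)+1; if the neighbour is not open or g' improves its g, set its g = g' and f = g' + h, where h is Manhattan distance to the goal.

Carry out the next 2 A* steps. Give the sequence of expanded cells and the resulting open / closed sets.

step 1: expand (2,1) (f=4, h=3) → closed; open now [(1,1) g=2 f=6, (2,0) g=2 f=6, (2,2) g=2 f=4, (3,0) g=1 f=6, (3,2) g=1 f=4, (4,1) g=1 f=6]
step 2: expand (2,2) (f=4, h=2) → closed; open now [(1,1) g=2 f=6, (2,0) g=2 f=6, (2,3) g=3 f=4, (3,0) g=1 f=6, (3,2) g=1 f=4, (4,1) g=1 f=6]

order=[(2,1) → (2,2)]; open=[(1,1) g=2 f=6, (2,0) g=2 f=6, (2,3) g=3 f=4, (3,0) g=1 f=6, (3,2) g=1 f=4, (4,1) g=1 f=6]; closed=[(2,1), (2,2), (3,1)]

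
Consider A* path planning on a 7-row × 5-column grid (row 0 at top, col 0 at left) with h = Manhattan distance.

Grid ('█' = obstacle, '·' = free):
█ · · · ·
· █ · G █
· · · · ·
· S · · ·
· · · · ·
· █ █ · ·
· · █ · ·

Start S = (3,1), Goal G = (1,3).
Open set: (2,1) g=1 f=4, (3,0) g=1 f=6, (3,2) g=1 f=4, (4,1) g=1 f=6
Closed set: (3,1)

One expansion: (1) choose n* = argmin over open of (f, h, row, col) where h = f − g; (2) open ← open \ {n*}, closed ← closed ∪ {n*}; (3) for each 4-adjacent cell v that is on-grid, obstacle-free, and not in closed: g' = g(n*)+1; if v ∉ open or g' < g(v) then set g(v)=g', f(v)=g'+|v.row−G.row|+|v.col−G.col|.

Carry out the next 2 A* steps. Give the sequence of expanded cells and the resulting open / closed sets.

order=[(2,1) → (2,2)]; open=[(1,2) g=3 f=4, (2,0) g=2 f=6, (2,3) g=3 f=4, (3,0) g=1 f=6, (3,2) g=1 f=4, (4,1) g=1 f=6]; closed=[(2,1), (2,2), (3,1)]

step 1: expand (2,1) (f=4, h=3) → closed; open now [(2,0) g=2 f=6, (2,2) g=2 f=4, (3,0) g=1 f=6, (3,2) g=1 f=4, (4,1) g=1 f=6]
step 2: expand (2,2) (f=4, h=2) → closed; open now [(1,2) g=3 f=4, (2,0) g=2 f=6, (2,3) g=3 f=4, (3,0) g=1 f=6, (3,2) g=1 f=4, (4,1) g=1 f=6]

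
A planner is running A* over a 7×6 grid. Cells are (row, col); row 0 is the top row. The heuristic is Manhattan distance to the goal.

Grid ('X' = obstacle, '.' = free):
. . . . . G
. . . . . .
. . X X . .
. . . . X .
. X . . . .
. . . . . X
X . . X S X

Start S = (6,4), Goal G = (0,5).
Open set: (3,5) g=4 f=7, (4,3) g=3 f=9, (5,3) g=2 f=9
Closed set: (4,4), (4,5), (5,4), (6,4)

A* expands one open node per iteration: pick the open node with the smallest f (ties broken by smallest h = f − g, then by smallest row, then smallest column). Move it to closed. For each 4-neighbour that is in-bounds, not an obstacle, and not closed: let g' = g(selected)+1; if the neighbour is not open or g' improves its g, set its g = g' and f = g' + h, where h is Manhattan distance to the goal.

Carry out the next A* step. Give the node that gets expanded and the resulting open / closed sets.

step 1: expand (3,5) (f=7, h=3) → closed; open now [(2,5) g=5 f=7, (4,3) g=3 f=9, (5,3) g=2 f=9]

expanded=(3,5); open=[(2,5) g=5 f=7, (4,3) g=3 f=9, (5,3) g=2 f=9]; closed=[(3,5), (4,4), (4,5), (5,4), (6,4)]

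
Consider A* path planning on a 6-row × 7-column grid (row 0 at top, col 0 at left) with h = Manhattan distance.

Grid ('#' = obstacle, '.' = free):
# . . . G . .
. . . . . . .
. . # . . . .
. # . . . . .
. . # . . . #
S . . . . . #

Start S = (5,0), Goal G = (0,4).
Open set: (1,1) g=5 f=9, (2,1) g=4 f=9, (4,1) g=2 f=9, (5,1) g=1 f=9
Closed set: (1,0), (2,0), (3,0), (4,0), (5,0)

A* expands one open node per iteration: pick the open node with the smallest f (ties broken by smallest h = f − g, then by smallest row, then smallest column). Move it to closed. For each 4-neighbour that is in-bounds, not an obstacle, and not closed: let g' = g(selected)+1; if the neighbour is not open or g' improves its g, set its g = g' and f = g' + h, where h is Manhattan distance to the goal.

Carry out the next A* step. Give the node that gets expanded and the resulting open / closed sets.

step 1: expand (1,1) (f=9, h=4) → closed; open now [(0,1) g=6 f=9, (1,2) g=6 f=9, (2,1) g=4 f=9, (4,1) g=2 f=9, (5,1) g=1 f=9]

expanded=(1,1); open=[(0,1) g=6 f=9, (1,2) g=6 f=9, (2,1) g=4 f=9, (4,1) g=2 f=9, (5,1) g=1 f=9]; closed=[(1,0), (1,1), (2,0), (3,0), (4,0), (5,0)]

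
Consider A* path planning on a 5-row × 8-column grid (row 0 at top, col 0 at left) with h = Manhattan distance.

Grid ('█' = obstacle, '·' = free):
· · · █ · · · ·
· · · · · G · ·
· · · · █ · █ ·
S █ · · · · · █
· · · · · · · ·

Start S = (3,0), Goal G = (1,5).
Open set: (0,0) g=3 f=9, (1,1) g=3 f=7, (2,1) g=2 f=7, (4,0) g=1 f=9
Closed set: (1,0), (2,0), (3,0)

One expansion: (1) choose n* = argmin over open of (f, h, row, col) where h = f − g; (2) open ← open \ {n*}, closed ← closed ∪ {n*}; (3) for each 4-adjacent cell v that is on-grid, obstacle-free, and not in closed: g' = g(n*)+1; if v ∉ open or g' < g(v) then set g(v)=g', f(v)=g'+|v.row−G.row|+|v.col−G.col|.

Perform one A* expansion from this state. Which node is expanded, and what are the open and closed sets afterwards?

step 1: expand (1,1) (f=7, h=4) → closed; open now [(0,0) g=3 f=9, (0,1) g=4 f=9, (1,2) g=4 f=7, (2,1) g=2 f=7, (4,0) g=1 f=9]

expanded=(1,1); open=[(0,0) g=3 f=9, (0,1) g=4 f=9, (1,2) g=4 f=7, (2,1) g=2 f=7, (4,0) g=1 f=9]; closed=[(1,0), (1,1), (2,0), (3,0)]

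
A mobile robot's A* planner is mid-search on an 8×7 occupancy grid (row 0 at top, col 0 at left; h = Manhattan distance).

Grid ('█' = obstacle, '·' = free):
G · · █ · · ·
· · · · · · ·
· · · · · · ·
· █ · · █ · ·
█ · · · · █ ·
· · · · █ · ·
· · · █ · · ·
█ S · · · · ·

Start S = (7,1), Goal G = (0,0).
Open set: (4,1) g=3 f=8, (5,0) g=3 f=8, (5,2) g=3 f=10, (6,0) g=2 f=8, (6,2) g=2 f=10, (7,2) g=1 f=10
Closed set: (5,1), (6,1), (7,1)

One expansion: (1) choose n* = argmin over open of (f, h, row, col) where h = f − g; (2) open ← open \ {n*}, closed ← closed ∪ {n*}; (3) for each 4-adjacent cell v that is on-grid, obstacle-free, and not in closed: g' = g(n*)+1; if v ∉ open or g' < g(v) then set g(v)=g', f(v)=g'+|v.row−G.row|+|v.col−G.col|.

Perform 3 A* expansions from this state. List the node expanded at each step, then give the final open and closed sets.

step 1: expand (4,1) (f=8, h=5) → closed; open now [(4,2) g=4 f=10, (5,0) g=3 f=8, (5,2) g=3 f=10, (6,0) g=2 f=8, (6,2) g=2 f=10, (7,2) g=1 f=10]
step 2: expand (5,0) (f=8, h=5) → closed; open now [(4,2) g=4 f=10, (5,2) g=3 f=10, (6,0) g=2 f=8, (6,2) g=2 f=10, (7,2) g=1 f=10]
step 3: expand (6,0) (f=8, h=6) → closed; open now [(4,2) g=4 f=10, (5,2) g=3 f=10, (6,2) g=2 f=10, (7,2) g=1 f=10]

order=[(4,1) → (5,0) → (6,0)]; open=[(4,2) g=4 f=10, (5,2) g=3 f=10, (6,2) g=2 f=10, (7,2) g=1 f=10]; closed=[(4,1), (5,0), (5,1), (6,0), (6,1), (7,1)]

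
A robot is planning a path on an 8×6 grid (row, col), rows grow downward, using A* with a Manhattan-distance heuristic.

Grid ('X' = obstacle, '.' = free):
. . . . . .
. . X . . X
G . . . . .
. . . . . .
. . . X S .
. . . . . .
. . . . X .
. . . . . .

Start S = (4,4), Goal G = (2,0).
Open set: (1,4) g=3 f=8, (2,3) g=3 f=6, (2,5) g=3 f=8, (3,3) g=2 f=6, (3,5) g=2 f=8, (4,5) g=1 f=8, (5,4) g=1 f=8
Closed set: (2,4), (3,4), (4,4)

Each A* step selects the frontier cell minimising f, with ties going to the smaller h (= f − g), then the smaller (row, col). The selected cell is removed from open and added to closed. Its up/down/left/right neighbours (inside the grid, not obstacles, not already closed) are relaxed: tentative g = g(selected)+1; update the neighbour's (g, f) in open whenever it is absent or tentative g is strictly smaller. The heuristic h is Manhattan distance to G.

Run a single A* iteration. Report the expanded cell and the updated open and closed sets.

expanded=(2,3); open=[(1,3) g=4 f=8, (1,4) g=3 f=8, (2,2) g=4 f=6, (2,5) g=3 f=8, (3,3) g=2 f=6, (3,5) g=2 f=8, (4,5) g=1 f=8, (5,4) g=1 f=8]; closed=[(2,3), (2,4), (3,4), (4,4)]

step 1: expand (2,3) (f=6, h=3) → closed; open now [(1,3) g=4 f=8, (1,4) g=3 f=8, (2,2) g=4 f=6, (2,5) g=3 f=8, (3,3) g=2 f=6, (3,5) g=2 f=8, (4,5) g=1 f=8, (5,4) g=1 f=8]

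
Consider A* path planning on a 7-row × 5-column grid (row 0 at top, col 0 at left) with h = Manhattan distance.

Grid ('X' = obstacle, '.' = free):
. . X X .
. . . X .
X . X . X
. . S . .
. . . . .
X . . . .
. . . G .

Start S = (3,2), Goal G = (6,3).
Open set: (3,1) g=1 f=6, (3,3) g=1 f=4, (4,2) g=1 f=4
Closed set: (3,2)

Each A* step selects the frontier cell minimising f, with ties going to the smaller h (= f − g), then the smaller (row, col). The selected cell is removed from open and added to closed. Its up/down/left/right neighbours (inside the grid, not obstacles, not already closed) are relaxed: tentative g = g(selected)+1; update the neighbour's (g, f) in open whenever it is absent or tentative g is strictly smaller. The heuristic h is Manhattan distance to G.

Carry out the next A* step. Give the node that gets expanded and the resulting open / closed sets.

step 1: expand (3,3) (f=4, h=3) → closed; open now [(2,3) g=2 f=6, (3,1) g=1 f=6, (3,4) g=2 f=6, (4,2) g=1 f=4, (4,3) g=2 f=4]

expanded=(3,3); open=[(2,3) g=2 f=6, (3,1) g=1 f=6, (3,4) g=2 f=6, (4,2) g=1 f=4, (4,3) g=2 f=4]; closed=[(3,2), (3,3)]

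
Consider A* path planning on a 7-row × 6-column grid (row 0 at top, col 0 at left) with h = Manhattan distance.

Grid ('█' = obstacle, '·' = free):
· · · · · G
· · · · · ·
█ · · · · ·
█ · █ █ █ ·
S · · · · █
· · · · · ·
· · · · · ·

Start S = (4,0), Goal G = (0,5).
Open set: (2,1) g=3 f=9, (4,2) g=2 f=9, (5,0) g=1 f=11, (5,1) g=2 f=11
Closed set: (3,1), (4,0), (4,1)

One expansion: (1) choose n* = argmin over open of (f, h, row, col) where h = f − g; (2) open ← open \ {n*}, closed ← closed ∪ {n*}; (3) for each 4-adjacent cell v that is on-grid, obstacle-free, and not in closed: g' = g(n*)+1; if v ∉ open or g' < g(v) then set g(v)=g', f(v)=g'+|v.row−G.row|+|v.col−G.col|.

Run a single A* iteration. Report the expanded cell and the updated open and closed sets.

step 1: expand (2,1) (f=9, h=6) → closed; open now [(1,1) g=4 f=9, (2,2) g=4 f=9, (4,2) g=2 f=9, (5,0) g=1 f=11, (5,1) g=2 f=11]

expanded=(2,1); open=[(1,1) g=4 f=9, (2,2) g=4 f=9, (4,2) g=2 f=9, (5,0) g=1 f=11, (5,1) g=2 f=11]; closed=[(2,1), (3,1), (4,0), (4,1)]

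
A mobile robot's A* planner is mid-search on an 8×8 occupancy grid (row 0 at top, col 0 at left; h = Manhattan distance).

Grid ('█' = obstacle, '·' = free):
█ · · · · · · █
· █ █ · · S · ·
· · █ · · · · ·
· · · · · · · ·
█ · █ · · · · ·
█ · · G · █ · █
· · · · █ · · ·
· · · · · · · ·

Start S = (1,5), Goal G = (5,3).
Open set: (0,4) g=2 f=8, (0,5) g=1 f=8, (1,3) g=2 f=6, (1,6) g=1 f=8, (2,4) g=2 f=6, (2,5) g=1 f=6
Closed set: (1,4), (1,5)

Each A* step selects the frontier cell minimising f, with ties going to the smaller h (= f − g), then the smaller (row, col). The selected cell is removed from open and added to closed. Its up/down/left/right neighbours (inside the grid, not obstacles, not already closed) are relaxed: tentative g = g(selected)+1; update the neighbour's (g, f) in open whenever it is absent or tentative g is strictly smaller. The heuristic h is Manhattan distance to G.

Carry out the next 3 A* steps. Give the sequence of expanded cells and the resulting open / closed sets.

order=[(1,3) → (2,3) → (3,3)]; open=[(0,3) g=3 f=8, (0,4) g=2 f=8, (0,5) g=1 f=8, (1,6) g=1 f=8, (2,4) g=2 f=6, (2,5) g=1 f=6, (3,2) g=5 f=8, (3,4) g=5 f=8, (4,3) g=5 f=6]; closed=[(1,3), (1,4), (1,5), (2,3), (3,3)]

step 1: expand (1,3) (f=6, h=4) → closed; open now [(0,3) g=3 f=8, (0,4) g=2 f=8, (0,5) g=1 f=8, (1,6) g=1 f=8, (2,3) g=3 f=6, (2,4) g=2 f=6, (2,5) g=1 f=6]
step 2: expand (2,3) (f=6, h=3) → closed; open now [(0,3) g=3 f=8, (0,4) g=2 f=8, (0,5) g=1 f=8, (1,6) g=1 f=8, (2,4) g=2 f=6, (2,5) g=1 f=6, (3,3) g=4 f=6]
step 3: expand (3,3) (f=6, h=2) → closed; open now [(0,3) g=3 f=8, (0,4) g=2 f=8, (0,5) g=1 f=8, (1,6) g=1 f=8, (2,4) g=2 f=6, (2,5) g=1 f=6, (3,2) g=5 f=8, (3,4) g=5 f=8, (4,3) g=5 f=6]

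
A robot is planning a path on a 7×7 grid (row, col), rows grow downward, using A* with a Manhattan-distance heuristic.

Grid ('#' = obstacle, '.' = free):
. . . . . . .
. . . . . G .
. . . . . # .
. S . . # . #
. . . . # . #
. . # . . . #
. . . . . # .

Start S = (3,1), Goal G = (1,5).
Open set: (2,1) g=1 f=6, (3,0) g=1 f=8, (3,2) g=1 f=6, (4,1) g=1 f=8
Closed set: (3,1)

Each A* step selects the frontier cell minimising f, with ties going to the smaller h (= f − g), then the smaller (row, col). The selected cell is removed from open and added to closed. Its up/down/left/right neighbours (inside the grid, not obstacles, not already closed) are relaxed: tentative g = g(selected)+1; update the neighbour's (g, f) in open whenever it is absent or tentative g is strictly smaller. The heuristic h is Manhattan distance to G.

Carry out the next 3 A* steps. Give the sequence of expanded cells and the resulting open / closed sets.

step 1: expand (2,1) (f=6, h=5) → closed; open now [(1,1) g=2 f=6, (2,0) g=2 f=8, (2,2) g=2 f=6, (3,0) g=1 f=8, (3,2) g=1 f=6, (4,1) g=1 f=8]
step 2: expand (1,1) (f=6, h=4) → closed; open now [(0,1) g=3 f=8, (1,0) g=3 f=8, (1,2) g=3 f=6, (2,0) g=2 f=8, (2,2) g=2 f=6, (3,0) g=1 f=8, (3,2) g=1 f=6, (4,1) g=1 f=8]
step 3: expand (1,2) (f=6, h=3) → closed; open now [(0,1) g=3 f=8, (0,2) g=4 f=8, (1,0) g=3 f=8, (1,3) g=4 f=6, (2,0) g=2 f=8, (2,2) g=2 f=6, (3,0) g=1 f=8, (3,2) g=1 f=6, (4,1) g=1 f=8]

order=[(2,1) → (1,1) → (1,2)]; open=[(0,1) g=3 f=8, (0,2) g=4 f=8, (1,0) g=3 f=8, (1,3) g=4 f=6, (2,0) g=2 f=8, (2,2) g=2 f=6, (3,0) g=1 f=8, (3,2) g=1 f=6, (4,1) g=1 f=8]; closed=[(1,1), (1,2), (2,1), (3,1)]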